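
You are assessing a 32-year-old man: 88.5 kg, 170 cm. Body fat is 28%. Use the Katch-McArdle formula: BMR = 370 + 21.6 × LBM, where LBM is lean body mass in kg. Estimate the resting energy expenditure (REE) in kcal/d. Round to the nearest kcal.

LBM = 88.5 × (1 − 0.28) = 63.72 kg. Katch-McArdle: BMR = 370 + 21.6 × 63.72 = 1746.352 kcal/day.

1746 kcal/d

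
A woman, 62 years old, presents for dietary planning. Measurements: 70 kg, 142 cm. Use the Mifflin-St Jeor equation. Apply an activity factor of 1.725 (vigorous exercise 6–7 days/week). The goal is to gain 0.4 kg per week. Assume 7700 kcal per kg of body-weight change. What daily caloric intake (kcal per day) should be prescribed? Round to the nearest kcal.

2366 kcal per day

Mifflin-St Jeor (female): BMR = 10(70) + 6.25(142) − 5(62) − 161 = 700 + 887.5 − 310 − 161 = 1116.5 kcal/day.
TEE = 1116.5 × 1.725 = 1925.9625 kcal/day.
Required daily surplus = 0.4 × 7700 ÷ 7 = 440 kcal/day.
Target intake = 1925.9625 + 440 = 2365.9625 kcal/day.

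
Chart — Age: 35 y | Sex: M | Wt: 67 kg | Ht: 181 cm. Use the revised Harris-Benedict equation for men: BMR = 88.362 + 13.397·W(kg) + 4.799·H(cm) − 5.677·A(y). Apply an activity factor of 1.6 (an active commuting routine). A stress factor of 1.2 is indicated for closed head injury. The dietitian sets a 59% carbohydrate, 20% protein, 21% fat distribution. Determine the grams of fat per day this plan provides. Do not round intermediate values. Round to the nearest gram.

Harris-Benedict: BMR = 88.362 + 13.397(67) + 4.799(181) − 5.677(35) = 1655.885 kcal/day.
TEE = 1655.885 × 1.6 = 2649.416 kcal/day.
With stress factor 1.2: 2649.416 × 1.2 = 3179.2992 kcal/day.
Fat energy = 21% × 3179.2992 = 667.6528 kcal.
Fat = 667.6528 ÷ 9 kcal/g = 74.1836 g.

74 g/day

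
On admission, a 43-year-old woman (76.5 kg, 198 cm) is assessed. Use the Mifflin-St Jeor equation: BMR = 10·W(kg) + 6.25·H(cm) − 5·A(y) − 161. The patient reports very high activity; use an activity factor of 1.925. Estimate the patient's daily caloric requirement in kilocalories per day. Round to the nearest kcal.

3131 kilocalories per day

Mifflin-St Jeor (female): BMR = 10(76.5) + 6.25(198) − 5(43) − 161 = 765 + 1237.5 − 215 − 161 = 1626.5 kcal/day.
TEE = BMR × activity factor = 1626.5 × 1.925 = 3131.0125 kcal/day.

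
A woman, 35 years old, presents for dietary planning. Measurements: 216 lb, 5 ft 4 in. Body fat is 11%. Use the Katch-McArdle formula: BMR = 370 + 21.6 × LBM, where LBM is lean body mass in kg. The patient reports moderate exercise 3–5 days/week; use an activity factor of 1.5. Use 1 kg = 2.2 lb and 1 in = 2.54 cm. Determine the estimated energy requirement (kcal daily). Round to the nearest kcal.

Convert to metric: weight = 216 ÷ 2.2 = 98.1818 kg; height = (5×12 + 4) × 2.54 = 64 × 2.54 = 162.56 cm.
LBM = 98.1818 × (1 − 0.11) = 87.3818 kg. Katch-McArdle: BMR = 370 + 21.6 × 87.3818 = 2257.4473 kcal/day.
TEE = BMR × activity factor = 2257.4473 × 1.5 = 3386.1709 kcal/day.

3386 kcal daily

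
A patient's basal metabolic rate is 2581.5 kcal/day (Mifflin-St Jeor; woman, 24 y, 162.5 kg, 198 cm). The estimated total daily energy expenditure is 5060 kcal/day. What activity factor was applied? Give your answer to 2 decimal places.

1.96

Activity factor = TEE ÷ BMR = 5060 ÷ 2581.5 = 1.96.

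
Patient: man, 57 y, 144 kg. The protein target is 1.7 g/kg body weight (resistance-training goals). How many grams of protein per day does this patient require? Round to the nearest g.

Protein = 1.7 g/kg × 144 kg = 244.8 g/day.

245 g/day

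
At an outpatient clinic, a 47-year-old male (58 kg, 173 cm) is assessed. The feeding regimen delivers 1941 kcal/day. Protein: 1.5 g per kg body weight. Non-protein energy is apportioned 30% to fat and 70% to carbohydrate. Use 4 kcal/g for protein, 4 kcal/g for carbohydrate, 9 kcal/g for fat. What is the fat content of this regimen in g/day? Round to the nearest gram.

53 g/day

Protein = 1.5 × 58 = 87 g → 87 × 4 = 348 kcal.
Non-protein calories = 1941 − 348 = 1593 kcal.
Fat: 30% × 1593 = 477.9 kcal; carbohydrate: 1115.1 kcal.
Fat: 477.9 kcal ÷ 9 kcal/g = 53.1 g.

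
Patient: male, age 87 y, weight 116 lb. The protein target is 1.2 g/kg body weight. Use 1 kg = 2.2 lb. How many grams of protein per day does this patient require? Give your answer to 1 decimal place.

Weight in kg = 116 ÷ 2.2 = 52.7273 kg.
Protein = 1.2 g/kg × 52.7273 kg = 63.2727 g/day.

63.3 g/day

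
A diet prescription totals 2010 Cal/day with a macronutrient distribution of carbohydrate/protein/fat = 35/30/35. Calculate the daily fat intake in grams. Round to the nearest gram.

78 g/day

Fat energy = 35% × 2010 = 703.5 kcal.
At 9 kcal/g: 703.5 ÷ 9 = 78.1667 g.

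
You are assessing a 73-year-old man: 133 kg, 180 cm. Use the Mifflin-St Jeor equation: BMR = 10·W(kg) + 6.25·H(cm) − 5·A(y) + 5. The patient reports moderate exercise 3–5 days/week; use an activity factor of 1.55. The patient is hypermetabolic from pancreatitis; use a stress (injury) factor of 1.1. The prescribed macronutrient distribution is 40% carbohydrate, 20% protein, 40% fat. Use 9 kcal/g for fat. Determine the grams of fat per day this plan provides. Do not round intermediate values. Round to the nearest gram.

159 g/day

Mifflin-St Jeor (male): BMR = 10(133) + 6.25(180) − 5(73) + 5 = 1330 + 1125 − 365 + 5 = 2095 kcal/day.
TEE = 2095 × 1.55 = 3247.25 kcal/day.
With stress factor 1.1: 3247.25 × 1.1 = 3571.975 kcal/day.
Fat energy = 40% × 3571.975 = 1428.79 kcal.
Fat = 1428.79 ÷ 9 kcal/g = 158.7544 g.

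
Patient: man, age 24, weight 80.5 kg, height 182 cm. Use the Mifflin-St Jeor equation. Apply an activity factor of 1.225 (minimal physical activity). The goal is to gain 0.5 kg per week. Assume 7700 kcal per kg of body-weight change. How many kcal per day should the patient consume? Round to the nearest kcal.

Mifflin-St Jeor (male): BMR = 10(80.5) + 6.25(182) − 5(24) + 5 = 805 + 1137.5 − 120 + 5 = 1827.5 kcal/day.
TEE = 1827.5 × 1.225 = 2238.6875 kcal/day.
Required daily surplus = 0.5 × 7700 ÷ 7 = 550 kcal/day.
Target intake = 2238.6875 + 550 = 2788.6875 kcal/day.

2789 kcal per day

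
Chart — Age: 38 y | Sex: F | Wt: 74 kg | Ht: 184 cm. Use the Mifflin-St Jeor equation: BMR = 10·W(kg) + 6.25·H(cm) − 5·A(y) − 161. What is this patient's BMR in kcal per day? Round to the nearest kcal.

Mifflin-St Jeor (female): BMR = 10(74) + 6.25(184) − 5(38) − 161 = 740 + 1150 − 190 − 161 = 1539 kcal/day.

1539 kcal per day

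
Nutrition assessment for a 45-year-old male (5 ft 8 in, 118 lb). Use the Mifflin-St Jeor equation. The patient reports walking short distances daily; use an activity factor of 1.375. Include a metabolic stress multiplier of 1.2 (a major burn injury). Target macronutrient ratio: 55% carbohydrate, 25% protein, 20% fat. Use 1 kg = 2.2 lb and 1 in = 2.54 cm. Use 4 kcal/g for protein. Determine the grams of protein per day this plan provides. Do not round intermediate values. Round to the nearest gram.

Convert to metric: weight = 118 ÷ 2.2 = 53.6364 kg; height = (5×12 + 8) × 2.54 = 68 × 2.54 = 172.72 cm.
Mifflin-St Jeor (male): BMR = 10(53.6364) + 6.25(172.72) − 5(45) + 5 = 536.3636 + 1079.5 − 225 + 5 = 1395.8636 kcal/day.
TEE = 1395.8636 × 1.375 = 1919.3125 kcal/day.
With stress factor 1.2: 1919.3125 × 1.2 = 2303.175 kcal/day.
Protein energy = 25% × 2303.175 = 575.7938 kcal.
Protein = 575.7938 ÷ 4 kcal/g = 143.9484 g.

144 g/day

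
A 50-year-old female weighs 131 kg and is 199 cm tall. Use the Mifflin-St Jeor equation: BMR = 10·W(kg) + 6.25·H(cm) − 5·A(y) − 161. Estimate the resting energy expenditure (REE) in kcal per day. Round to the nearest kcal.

2143 kcal per day

Mifflin-St Jeor (female): BMR = 10(131) + 6.25(199) − 5(50) − 161 = 1310 + 1243.75 − 250 − 161 = 2142.75 kcal/day.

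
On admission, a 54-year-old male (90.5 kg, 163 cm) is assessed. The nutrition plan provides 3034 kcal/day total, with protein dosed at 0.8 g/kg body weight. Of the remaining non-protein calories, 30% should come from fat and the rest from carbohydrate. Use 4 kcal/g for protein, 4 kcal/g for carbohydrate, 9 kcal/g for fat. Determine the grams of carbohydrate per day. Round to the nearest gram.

Protein = 0.8 × 90.5 = 72.4 g → 72.4 × 4 = 289.6 kcal.
Non-protein calories = 3034 − 289.6 = 2744.4 kcal.
Fat: 30% × 2744.4 = 823.32 kcal; carbohydrate: 1921.08 kcal.
Carbohydrate: 1921.08 kcal ÷ 4 kcal/g = 480.27 g.

480 g/day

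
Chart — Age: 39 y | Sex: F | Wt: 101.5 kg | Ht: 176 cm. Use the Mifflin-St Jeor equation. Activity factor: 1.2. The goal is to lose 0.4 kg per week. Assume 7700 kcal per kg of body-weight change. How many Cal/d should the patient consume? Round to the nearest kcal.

Mifflin-St Jeor (female): BMR = 10(101.5) + 6.25(176) − 5(39) − 161 = 1015 + 1100 − 195 − 161 = 1759 kcal/day.
TEE = 1759 × 1.2 = 2110.8 kcal/day.
Required daily deficit = 0.4 × 7700 ÷ 7 = 440 kcal/day.
Target intake = 2110.8 − 440 = 1670.8 kcal/day.

1671 Cal/d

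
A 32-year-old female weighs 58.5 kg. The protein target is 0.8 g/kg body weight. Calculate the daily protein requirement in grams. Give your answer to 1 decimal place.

46.8 g/day

Protein = 0.8 g/kg × 58.5 kg = 46.8 g/day.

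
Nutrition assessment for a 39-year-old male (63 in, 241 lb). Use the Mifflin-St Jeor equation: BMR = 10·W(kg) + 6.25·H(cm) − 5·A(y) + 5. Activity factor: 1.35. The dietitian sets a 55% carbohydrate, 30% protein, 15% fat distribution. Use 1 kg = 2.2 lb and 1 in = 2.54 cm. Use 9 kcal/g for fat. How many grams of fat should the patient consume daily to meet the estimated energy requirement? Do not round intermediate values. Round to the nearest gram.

43 g/day

Convert to metric: weight = 241 ÷ 2.2 = 109.5455 kg; height = 63 × 2.54 = 160.02 cm.
Mifflin-St Jeor (male): BMR = 10(109.5455) + 6.25(160.02) − 5(39) + 5 = 1095.4545 + 1000.125 − 195 + 5 = 1905.5795 kcal/day.
TEE = 1905.5795 × 1.35 = 2572.5324 kcal/day.
Fat energy = 15% × 2572.5324 = 385.8799 kcal.
Fat = 385.8799 ÷ 9 kcal/g = 42.8755 g.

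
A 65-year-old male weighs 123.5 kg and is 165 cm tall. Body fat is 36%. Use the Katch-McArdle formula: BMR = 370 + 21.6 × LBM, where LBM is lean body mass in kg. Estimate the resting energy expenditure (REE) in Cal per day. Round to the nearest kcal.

2077 Cal per day

LBM = 123.5 × (1 − 0.36) = 79.04 kg. Katch-McArdle: BMR = 370 + 21.6 × 79.04 = 2077.264 kcal/day.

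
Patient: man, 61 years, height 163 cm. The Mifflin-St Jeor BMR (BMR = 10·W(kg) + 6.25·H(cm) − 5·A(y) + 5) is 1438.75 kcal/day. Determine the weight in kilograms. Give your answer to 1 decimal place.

72.0 kg

1438.75 = 10·W + 6.25(163) − 5(61) + 5
10·W = 1438.75 − 718.75 = 720, so W = 72 kg.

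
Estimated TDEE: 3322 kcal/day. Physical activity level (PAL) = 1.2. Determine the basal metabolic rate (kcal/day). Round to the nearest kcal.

2768 kcal/day

BMR = TEE ÷ activity factor = 3322 ÷ 1.2 = 2768.3333 kcal/day.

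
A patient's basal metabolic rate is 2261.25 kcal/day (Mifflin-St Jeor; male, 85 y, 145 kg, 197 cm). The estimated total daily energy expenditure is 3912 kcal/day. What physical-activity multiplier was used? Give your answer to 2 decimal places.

1.73

Activity factor = TEE ÷ BMR = 3912 ÷ 2261.25 = 1.73.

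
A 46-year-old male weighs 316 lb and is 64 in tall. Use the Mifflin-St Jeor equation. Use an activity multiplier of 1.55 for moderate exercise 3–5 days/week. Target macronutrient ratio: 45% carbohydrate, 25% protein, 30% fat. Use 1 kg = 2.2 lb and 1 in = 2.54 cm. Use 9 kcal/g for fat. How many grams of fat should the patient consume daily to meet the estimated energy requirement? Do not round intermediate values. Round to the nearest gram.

115 g/day

Convert to metric: weight = 316 ÷ 2.2 = 143.6364 kg; height = 64 × 2.54 = 162.56 cm.
Mifflin-St Jeor (male): BMR = 10(143.6364) + 6.25(162.56) − 5(46) + 5 = 1436.3636 + 1016 − 230 + 5 = 2227.3636 kcal/day.
TEE = 2227.3636 × 1.55 = 3452.4136 kcal/day.
Fat energy = 30% × 3452.4136 = 1035.7241 kcal.
Fat = 1035.7241 ÷ 9 kcal/g = 115.0805 g.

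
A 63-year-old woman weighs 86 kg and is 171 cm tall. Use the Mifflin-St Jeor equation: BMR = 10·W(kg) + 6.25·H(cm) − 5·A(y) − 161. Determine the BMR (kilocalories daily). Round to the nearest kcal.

1453 kilocalories daily

Mifflin-St Jeor (female): BMR = 10(86) + 6.25(171) − 5(63) − 161 = 860 + 1068.75 − 315 − 161 = 1452.75 kcal/day.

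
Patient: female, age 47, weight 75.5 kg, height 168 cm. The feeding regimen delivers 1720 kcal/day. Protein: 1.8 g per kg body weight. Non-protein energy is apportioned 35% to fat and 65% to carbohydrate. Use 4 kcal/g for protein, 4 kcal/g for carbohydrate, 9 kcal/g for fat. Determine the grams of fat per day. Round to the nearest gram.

Protein = 1.8 × 75.5 = 135.9 g → 135.9 × 4 = 543.6 kcal.
Non-protein calories = 1720 − 543.6 = 1176.4 kcal.
Fat: 35% × 1176.4 = 411.74 kcal; carbohydrate: 764.66 kcal.
Fat: 411.74 kcal ÷ 9 kcal/g = 45.7489 g.

46 g/day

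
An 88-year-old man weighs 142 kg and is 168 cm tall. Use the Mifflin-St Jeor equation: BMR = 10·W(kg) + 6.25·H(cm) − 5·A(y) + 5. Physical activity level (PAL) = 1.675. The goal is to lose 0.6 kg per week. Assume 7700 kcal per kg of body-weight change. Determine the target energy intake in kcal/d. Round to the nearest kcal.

Mifflin-St Jeor (male): BMR = 10(142) + 6.25(168) − 5(88) + 5 = 1420 + 1050 − 440 + 5 = 2035 kcal/day.
TEE = 2035 × 1.675 = 3408.625 kcal/day.
Required daily deficit = 0.6 × 7700 ÷ 7 = 660 kcal/day.
Target intake = 3408.625 − 660 = 2748.625 kcal/day.

2749 kcal/d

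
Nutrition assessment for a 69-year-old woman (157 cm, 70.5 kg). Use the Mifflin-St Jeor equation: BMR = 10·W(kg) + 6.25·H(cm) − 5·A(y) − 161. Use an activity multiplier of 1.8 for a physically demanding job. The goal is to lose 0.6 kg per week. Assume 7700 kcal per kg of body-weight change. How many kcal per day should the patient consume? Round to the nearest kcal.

1464 kcal per day

Mifflin-St Jeor (female): BMR = 10(70.5) + 6.25(157) − 5(69) − 161 = 705 + 981.25 − 345 − 161 = 1180.25 kcal/day.
TEE = 1180.25 × 1.8 = 2124.45 kcal/day.
Required daily deficit = 0.6 × 7700 ÷ 7 = 660 kcal/day.
Target intake = 2124.45 − 660 = 1464.45 kcal/day.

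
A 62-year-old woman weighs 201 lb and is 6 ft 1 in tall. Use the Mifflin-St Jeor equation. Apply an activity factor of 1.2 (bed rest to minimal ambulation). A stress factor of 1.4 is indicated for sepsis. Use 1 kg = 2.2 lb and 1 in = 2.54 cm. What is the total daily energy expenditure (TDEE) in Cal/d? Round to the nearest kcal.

2691 Cal/d

Convert to metric: weight = 201 ÷ 2.2 = 91.3636 kg; height = (6×12 + 1) × 2.54 = 73 × 2.54 = 185.42 cm.
Mifflin-St Jeor (female): BMR = 10(91.3636) + 6.25(185.42) − 5(62) − 161 = 913.6364 + 1158.875 − 310 − 161 = 1601.5114 kcal/day.
TEE = BMR × activity factor = 1601.5114 × 1.2 = 1921.8136 kcal/day.
Apply stress factor: 1921.8136 × 1.4 = 2690.5391 kcal/day.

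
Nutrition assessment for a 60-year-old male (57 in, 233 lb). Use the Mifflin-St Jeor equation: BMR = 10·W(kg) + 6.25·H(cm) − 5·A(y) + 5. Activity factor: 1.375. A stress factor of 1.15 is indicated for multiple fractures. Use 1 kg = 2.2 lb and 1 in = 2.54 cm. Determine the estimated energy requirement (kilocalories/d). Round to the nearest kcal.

Convert to metric: weight = 233 ÷ 2.2 = 105.9091 kg; height = 57 × 2.54 = 144.78 cm.
Mifflin-St Jeor (male): BMR = 10(105.9091) + 6.25(144.78) − 5(60) + 5 = 1059.0909 + 904.875 − 300 + 5 = 1668.9659 kcal/day.
TEE = BMR × activity factor = 1668.9659 × 1.375 = 2294.8281 kcal/day.
Apply stress factor: 2294.8281 × 1.15 = 2639.0523 kcal/day.

2639 kilocalories/d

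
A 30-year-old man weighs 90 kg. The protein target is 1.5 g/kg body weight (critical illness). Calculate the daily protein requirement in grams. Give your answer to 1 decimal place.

135.0 g/day

Protein = 1.5 g/kg × 90 kg = 135 g/day.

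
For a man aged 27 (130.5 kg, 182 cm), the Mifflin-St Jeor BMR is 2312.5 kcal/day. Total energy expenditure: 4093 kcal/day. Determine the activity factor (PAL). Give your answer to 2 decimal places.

Activity factor = TEE ÷ BMR = 4093 ÷ 2312.5 = 1.77.

1.77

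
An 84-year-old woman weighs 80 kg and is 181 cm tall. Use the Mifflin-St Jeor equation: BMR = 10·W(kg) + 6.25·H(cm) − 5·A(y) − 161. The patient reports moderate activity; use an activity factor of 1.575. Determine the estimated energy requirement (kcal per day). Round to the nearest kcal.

Mifflin-St Jeor (female): BMR = 10(80) + 6.25(181) − 5(84) − 161 = 800 + 1131.25 − 420 − 161 = 1350.25 kcal/day.
TEE = BMR × activity factor = 1350.25 × 1.575 = 2126.6438 kcal/day.

2127 kcal per day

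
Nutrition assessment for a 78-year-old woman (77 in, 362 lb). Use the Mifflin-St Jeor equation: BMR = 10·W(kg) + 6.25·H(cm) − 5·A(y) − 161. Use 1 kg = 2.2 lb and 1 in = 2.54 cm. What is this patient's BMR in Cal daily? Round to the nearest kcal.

2317 Cal daily

Convert to metric: weight = 362 ÷ 2.2 = 164.5455 kg; height = 77 × 2.54 = 195.58 cm.
Mifflin-St Jeor (female): BMR = 10(164.5455) + 6.25(195.58) − 5(78) − 161 = 1645.4545 + 1222.375 − 390 − 161 = 2316.8295 kcal/day.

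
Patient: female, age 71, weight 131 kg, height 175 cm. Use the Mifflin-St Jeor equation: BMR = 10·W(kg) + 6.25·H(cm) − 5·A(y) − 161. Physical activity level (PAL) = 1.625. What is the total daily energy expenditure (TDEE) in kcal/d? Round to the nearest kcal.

Mifflin-St Jeor (female): BMR = 10(131) + 6.25(175) − 5(71) − 161 = 1310 + 1093.75 − 355 − 161 = 1887.75 kcal/day.
TEE = BMR × activity factor = 1887.75 × 1.625 = 3067.5938 kcal/day.

3068 kcal/d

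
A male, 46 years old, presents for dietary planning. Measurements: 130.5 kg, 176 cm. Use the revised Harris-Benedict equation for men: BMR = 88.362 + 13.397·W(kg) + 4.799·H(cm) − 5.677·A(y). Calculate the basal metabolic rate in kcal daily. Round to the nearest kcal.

2420 kcal daily

Harris-Benedict: BMR = 88.362 + 13.397(130.5) + 4.799(176) − 5.677(46) = 2420.1525 kcal/day.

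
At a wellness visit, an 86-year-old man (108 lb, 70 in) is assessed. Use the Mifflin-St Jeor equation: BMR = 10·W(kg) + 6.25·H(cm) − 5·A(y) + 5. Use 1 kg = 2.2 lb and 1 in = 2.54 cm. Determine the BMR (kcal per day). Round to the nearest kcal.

1177 kcal per day

Convert to metric: weight = 108 ÷ 2.2 = 49.0909 kg; height = 70 × 2.54 = 177.8 cm.
Mifflin-St Jeor (male): BMR = 10(49.0909) + 6.25(177.8) − 5(86) + 5 = 490.9091 + 1111.25 − 430 + 5 = 1177.1591 kcal/day.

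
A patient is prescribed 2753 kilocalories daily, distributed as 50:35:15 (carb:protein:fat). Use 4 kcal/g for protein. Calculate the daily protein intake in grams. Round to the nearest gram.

Protein energy = 35% × 2753 = 963.55 kcal.
At 4 kcal/g: 963.55 ÷ 4 = 240.8875 g.

241 g/day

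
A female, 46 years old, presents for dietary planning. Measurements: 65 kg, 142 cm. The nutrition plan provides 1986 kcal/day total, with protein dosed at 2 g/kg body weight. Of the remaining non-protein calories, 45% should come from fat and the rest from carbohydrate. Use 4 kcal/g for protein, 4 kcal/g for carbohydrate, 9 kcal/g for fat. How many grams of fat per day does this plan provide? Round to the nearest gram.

73 g/day

Protein = 2 × 65 = 130 g → 130 × 4 = 520 kcal.
Non-protein calories = 1986 − 520 = 1466 kcal.
Fat: 45% × 1466 = 659.7 kcal; carbohydrate: 806.3 kcal.
Fat: 659.7 kcal ÷ 9 kcal/g = 73.3 g.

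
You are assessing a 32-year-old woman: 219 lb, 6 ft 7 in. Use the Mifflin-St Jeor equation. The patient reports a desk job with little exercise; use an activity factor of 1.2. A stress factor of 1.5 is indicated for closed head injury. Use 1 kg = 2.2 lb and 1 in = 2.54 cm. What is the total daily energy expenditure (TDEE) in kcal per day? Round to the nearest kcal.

Convert to metric: weight = 219 ÷ 2.2 = 99.5455 kg; height = (6×12 + 7) × 2.54 = 79 × 2.54 = 200.66 cm.
Mifflin-St Jeor (female): BMR = 10(99.5455) + 6.25(200.66) − 5(32) − 161 = 995.4545 + 1254.125 − 160 − 161 = 1928.5795 kcal/day.
TEE = BMR × activity factor = 1928.5795 × 1.2 = 2314.2955 kcal/day.
Apply stress factor: 2314.2955 × 1.5 = 3471.4432 kcal/day.

3471 kcal per day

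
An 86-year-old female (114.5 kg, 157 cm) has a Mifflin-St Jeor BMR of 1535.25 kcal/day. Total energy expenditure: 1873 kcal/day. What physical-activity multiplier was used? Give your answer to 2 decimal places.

1.22

Activity factor = TEE ÷ BMR = 1873 ÷ 1535.25 = 1.22.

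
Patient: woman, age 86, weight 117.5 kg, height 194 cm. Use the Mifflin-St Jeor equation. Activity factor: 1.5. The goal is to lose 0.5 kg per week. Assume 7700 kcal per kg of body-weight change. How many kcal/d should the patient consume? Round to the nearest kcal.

Mifflin-St Jeor (female): BMR = 10(117.5) + 6.25(194) − 5(86) − 161 = 1175 + 1212.5 − 430 − 161 = 1796.5 kcal/day.
TEE = 1796.5 × 1.5 = 2694.75 kcal/day.
Required daily deficit = 0.5 × 7700 ÷ 7 = 550 kcal/day.
Target intake = 2694.75 − 550 = 2144.75 kcal/day.

2145 kcal/d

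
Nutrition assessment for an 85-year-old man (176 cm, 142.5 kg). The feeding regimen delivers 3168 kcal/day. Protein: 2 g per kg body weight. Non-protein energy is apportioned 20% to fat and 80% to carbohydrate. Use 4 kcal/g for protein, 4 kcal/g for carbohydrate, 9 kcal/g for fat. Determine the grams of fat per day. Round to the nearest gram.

Protein = 2 × 142.5 = 285 g → 285 × 4 = 1140 kcal.
Non-protein calories = 3168 − 1140 = 2028 kcal.
Fat: 20% × 2028 = 405.6 kcal; carbohydrate: 1622.4 kcal.
Fat: 405.6 kcal ÷ 9 kcal/g = 45.0667 g.

45 g/day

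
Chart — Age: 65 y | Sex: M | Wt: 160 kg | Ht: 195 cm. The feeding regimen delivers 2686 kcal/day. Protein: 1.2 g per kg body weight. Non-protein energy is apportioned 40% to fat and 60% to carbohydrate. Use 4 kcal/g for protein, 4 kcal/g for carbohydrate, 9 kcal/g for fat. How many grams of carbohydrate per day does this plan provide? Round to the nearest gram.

288 g/day

Protein = 1.2 × 160 = 192 g → 192 × 4 = 768 kcal.
Non-protein calories = 2686 − 768 = 1918 kcal.
Fat: 40% × 1918 = 767.2 kcal; carbohydrate: 1150.8 kcal.
Carbohydrate: 1150.8 kcal ÷ 4 kcal/g = 287.7 g.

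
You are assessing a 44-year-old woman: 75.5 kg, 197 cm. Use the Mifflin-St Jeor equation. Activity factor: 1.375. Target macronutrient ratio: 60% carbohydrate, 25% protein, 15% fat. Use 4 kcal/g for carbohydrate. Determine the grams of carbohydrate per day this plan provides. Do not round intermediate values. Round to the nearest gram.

Mifflin-St Jeor (female): BMR = 10(75.5) + 6.25(197) − 5(44) − 161 = 755 + 1231.25 − 220 − 161 = 1605.25 kcal/day.
TEE = 1605.25 × 1.375 = 2207.2188 kcal/day.
Carbohydrate energy = 60% × 2207.2188 = 1324.3313 kcal.
Carbohydrate = 1324.3313 ÷ 4 kcal/g = 331.0828 g.

331 g/day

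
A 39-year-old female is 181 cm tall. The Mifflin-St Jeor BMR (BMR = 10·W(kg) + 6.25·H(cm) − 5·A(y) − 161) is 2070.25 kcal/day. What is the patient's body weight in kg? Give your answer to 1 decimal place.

2070.25 = 10·W + 6.25(181) − 5(39) − 161
10·W = 2070.25 − 775.25 = 1295, so W = 129.5 kg.

129.5 kg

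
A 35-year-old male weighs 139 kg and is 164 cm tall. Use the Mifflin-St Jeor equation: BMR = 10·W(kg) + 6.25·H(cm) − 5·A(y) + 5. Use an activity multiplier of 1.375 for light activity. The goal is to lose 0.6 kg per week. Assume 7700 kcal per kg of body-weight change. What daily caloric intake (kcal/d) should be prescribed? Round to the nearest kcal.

Mifflin-St Jeor (male): BMR = 10(139) + 6.25(164) − 5(35) + 5 = 1390 + 1025 − 175 + 5 = 2245 kcal/day.
TEE = 2245 × 1.375 = 3086.875 kcal/day.
Required daily deficit = 0.6 × 7700 ÷ 7 = 660 kcal/day.
Target intake = 3086.875 − 660 = 2426.875 kcal/day.

2427 kcal/d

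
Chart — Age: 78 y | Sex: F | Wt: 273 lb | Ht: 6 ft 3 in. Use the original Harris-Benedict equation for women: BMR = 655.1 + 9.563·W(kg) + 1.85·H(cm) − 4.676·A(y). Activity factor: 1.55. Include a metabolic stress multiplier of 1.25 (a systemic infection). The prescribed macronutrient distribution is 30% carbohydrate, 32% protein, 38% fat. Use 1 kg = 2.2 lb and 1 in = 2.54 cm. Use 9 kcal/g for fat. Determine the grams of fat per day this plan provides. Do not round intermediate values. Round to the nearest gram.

Convert to metric: weight = 273 ÷ 2.2 = 124.0909 kg; height = (6×12 + 3) × 2.54 = 75 × 2.54 = 190.5 cm.
Harris-Benedict: BMR = 655.1 + 9.563(124.0909) + 1.85(190.5) − 4.676(78) = 1829.4784 kcal/day.
TEE = 1829.4784 × 1.55 = 2835.6915 kcal/day.
With stress factor 1.25: 2835.6915 × 1.25 = 3544.6143 kcal/day.
Fat energy = 38% × 3544.6143 = 1346.9534 kcal.
Fat = 1346.9534 ÷ 9 kcal/g = 149.6615 g.

150 g/day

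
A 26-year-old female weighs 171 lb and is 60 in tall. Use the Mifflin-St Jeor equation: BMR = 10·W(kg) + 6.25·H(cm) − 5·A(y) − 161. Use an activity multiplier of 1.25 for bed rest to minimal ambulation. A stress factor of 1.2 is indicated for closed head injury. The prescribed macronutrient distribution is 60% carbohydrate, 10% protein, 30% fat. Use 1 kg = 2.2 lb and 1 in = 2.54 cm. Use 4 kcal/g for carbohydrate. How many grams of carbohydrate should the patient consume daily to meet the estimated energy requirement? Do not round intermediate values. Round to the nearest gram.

324 g/day

Convert to metric: weight = 171 ÷ 2.2 = 77.7273 kg; height = 60 × 2.54 = 152.4 cm.
Mifflin-St Jeor (female): BMR = 10(77.7273) + 6.25(152.4) − 5(26) − 161 = 777.2727 + 952.5 − 130 − 161 = 1438.7727 kcal/day.
TEE = 1438.7727 × 1.25 = 1798.4659 kcal/day.
With stress factor 1.2: 1798.4659 × 1.2 = 2158.1591 kcal/day.
Carbohydrate energy = 60% × 2158.1591 = 1294.8955 kcal.
Carbohydrate = 1294.8955 ÷ 4 kcal/g = 323.7239 g.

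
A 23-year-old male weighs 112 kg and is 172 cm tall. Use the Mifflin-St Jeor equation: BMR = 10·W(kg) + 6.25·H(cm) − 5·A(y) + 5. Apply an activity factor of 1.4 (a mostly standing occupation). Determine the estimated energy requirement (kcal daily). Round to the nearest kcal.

2919 kcal daily

Mifflin-St Jeor (male): BMR = 10(112) + 6.25(172) − 5(23) + 5 = 1120 + 1075 − 115 + 5 = 2085 kcal/day.
TEE = BMR × activity factor = 2085 × 1.4 = 2919 kcal/day.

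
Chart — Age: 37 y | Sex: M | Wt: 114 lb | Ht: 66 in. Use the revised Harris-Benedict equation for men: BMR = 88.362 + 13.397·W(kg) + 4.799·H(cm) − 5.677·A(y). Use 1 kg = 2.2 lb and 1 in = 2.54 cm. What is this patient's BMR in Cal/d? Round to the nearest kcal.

Convert to metric: weight = 114 ÷ 2.2 = 51.8182 kg; height = 66 × 2.54 = 167.64 cm.
Harris-Benedict: BMR = 88.362 + 13.397(51.8182) + 4.799(167.64) − 5.677(37) = 1377.0255 kcal/day.

1377 Cal/d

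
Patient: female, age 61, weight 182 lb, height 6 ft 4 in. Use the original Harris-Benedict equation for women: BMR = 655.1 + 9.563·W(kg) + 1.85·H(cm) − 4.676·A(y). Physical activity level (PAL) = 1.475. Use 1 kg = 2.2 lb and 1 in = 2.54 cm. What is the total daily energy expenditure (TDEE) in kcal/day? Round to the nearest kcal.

2239 kcal/day

Convert to metric: weight = 182 ÷ 2.2 = 82.7273 kg; height = (6×12 + 4) × 2.54 = 76 × 2.54 = 193.04 cm.
Harris-Benedict: BMR = 655.1 + 9.563(82.7273) + 1.85(193.04) − 4.676(61) = 1518.1089 kcal/day.
TEE = BMR × activity factor = 1518.1089 × 1.475 = 2239.2106 kcal/day.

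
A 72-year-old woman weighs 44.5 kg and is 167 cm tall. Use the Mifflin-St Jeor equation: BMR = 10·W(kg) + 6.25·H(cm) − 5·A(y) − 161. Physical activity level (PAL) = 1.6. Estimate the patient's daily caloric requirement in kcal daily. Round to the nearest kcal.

1548 kcal daily

Mifflin-St Jeor (female): BMR = 10(44.5) + 6.25(167) − 5(72) − 161 = 445 + 1043.75 − 360 − 161 = 967.75 kcal/day.
TEE = BMR × activity factor = 967.75 × 1.6 = 1548.4 kcal/day.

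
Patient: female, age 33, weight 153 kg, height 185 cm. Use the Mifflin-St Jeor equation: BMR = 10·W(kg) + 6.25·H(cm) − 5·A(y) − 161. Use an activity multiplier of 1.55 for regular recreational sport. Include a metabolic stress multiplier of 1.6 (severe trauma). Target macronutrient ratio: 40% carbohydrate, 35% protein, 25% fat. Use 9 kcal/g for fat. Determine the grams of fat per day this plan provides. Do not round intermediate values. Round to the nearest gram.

163 g/day

Mifflin-St Jeor (female): BMR = 10(153) + 6.25(185) − 5(33) − 161 = 1530 + 1156.25 − 165 − 161 = 2360.25 kcal/day.
TEE = 2360.25 × 1.55 = 3658.3875 kcal/day.
With stress factor 1.6: 3658.3875 × 1.6 = 5853.42 kcal/day.
Fat energy = 25% × 5853.42 = 1463.355 kcal.
Fat = 1463.355 ÷ 9 kcal/g = 162.595 g.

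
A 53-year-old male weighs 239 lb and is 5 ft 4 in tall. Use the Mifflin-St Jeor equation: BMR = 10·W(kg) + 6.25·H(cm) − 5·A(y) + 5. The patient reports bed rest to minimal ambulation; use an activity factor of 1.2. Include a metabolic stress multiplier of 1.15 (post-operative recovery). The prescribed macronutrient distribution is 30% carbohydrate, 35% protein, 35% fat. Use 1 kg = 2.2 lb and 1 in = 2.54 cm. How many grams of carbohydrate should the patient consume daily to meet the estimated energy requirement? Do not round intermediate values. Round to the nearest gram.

Convert to metric: weight = 239 ÷ 2.2 = 108.6364 kg; height = (5×12 + 4) × 2.54 = 64 × 2.54 = 162.56 cm.
Mifflin-St Jeor (male): BMR = 10(108.6364) + 6.25(162.56) − 5(53) + 5 = 1086.3636 + 1016 − 265 + 5 = 1842.3636 kcal/day.
TEE = 1842.3636 × 1.2 = 2210.8364 kcal/day.
With stress factor 1.15: 2210.8364 × 1.15 = 2542.4618 kcal/day.
Carbohydrate energy = 30% × 2542.4618 = 762.7385 kcal.
Carbohydrate = 762.7385 ÷ 4 kcal/g = 190.6846 g.

191 g/day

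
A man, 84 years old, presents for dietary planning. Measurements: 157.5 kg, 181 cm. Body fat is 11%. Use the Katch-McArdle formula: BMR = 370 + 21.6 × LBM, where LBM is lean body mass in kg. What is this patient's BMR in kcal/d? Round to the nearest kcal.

LBM = 157.5 × (1 − 0.11) = 140.175 kg. Katch-McArdle: BMR = 370 + 21.6 × 140.175 = 3397.78 kcal/day.

3398 kcal/d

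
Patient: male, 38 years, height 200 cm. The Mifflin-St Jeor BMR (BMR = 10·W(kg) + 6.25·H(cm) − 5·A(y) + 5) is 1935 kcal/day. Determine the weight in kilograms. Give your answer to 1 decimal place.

1935 = 10·W + 6.25(200) − 5(38) + 5
10·W = 1935 − 1065 = 870, so W = 87 kg.

87.0 kg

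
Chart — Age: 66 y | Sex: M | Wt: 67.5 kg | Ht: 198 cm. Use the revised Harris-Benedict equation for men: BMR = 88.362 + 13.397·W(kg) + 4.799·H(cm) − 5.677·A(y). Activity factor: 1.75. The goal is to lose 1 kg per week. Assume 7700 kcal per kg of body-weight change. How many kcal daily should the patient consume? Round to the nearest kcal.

Harris-Benedict: BMR = 88.362 + 13.397(67.5) + 4.799(198) − 5.677(66) = 1568.1795 kcal/day.
TEE = 1568.1795 × 1.75 = 2744.3141 kcal/day.
Required daily deficit = 1 × 7700 ÷ 7 = 1100 kcal/day.
Target intake = 2744.3141 − 1100 = 1644.3141 kcal/day.

1644 kcal daily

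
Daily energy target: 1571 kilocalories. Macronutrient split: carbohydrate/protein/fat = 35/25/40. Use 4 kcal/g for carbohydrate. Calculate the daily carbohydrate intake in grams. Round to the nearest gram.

Carbohydrate energy = 35% × 1571 = 549.85 kcal.
At 4 kcal/g: 549.85 ÷ 4 = 137.4625 g.

137 g/day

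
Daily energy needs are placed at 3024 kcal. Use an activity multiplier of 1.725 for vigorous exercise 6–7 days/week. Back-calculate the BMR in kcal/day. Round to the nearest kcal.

1753 kcal/day

BMR = TEE ÷ activity factor = 3024 ÷ 1.725 = 1753.0435 kcal/day.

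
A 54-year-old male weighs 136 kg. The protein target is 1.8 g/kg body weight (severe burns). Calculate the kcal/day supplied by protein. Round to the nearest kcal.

Protein = 1.8 g/kg × 136 kg = 244.8 g/day.
Protein energy = 244.8 g × 4 kcal/g = 979.2 kcal/day.

979 kcal/day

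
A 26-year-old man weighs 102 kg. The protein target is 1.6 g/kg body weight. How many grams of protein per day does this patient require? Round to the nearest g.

Protein = 1.6 g/kg × 102 kg = 163.2 g/day.

163 g/day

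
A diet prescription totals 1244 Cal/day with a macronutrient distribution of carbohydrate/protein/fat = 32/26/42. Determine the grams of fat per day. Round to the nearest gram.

Fat energy = 42% × 1244 = 522.48 kcal.
At 9 kcal/g: 522.48 ÷ 9 = 58.0533 g.

58 g/day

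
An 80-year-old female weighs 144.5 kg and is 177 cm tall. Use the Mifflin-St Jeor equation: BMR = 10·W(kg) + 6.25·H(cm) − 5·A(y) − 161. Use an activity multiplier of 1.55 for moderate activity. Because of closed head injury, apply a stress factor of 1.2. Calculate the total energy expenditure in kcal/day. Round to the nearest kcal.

3702 kcal/day

Mifflin-St Jeor (female): BMR = 10(144.5) + 6.25(177) − 5(80) − 161 = 1445 + 1106.25 − 400 − 161 = 1990.25 kcal/day.
TEE = BMR × activity factor = 1990.25 × 1.55 = 3084.8875 kcal/day.
Apply stress factor: 3084.8875 × 1.2 = 3701.865 kcal/day.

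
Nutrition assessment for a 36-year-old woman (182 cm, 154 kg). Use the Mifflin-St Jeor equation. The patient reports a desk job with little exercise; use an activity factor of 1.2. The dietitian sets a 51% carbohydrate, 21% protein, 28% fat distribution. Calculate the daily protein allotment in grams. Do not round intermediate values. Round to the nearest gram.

Mifflin-St Jeor (female): BMR = 10(154) + 6.25(182) − 5(36) − 161 = 1540 + 1137.5 − 180 − 161 = 2336.5 kcal/day.
TEE = 2336.5 × 1.2 = 2803.8 kcal/day.
Protein energy = 21% × 2803.8 = 588.798 kcal.
Protein = 588.798 ÷ 4 kcal/g = 147.1995 g.

147 g/day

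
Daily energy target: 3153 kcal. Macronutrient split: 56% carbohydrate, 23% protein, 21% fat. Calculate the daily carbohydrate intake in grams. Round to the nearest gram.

441 g/day

Carbohydrate energy = 56% × 3153 = 1765.68 kcal.
At 4 kcal/g: 1765.68 ÷ 4 = 441.42 g.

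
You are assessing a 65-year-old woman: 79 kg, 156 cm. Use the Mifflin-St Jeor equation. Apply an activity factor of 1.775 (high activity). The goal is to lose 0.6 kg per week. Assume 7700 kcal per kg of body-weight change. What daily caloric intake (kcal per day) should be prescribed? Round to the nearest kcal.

1610 kcal per day

Mifflin-St Jeor (female): BMR = 10(79) + 6.25(156) − 5(65) − 161 = 790 + 975 − 325 − 161 = 1279 kcal/day.
TEE = 1279 × 1.775 = 2270.225 kcal/day.
Required daily deficit = 0.6 × 7700 ÷ 7 = 660 kcal/day.
Target intake = 2270.225 − 660 = 1610.225 kcal/day.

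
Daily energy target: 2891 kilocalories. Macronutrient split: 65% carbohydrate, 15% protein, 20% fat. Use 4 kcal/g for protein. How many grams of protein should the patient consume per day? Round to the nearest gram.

Protein energy = 15% × 2891 = 433.65 kcal.
At 4 kcal/g: 433.65 ÷ 4 = 108.4125 g.

108 g/day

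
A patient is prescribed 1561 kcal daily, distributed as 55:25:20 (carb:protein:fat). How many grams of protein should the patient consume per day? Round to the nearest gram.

Protein energy = 25% × 1561 = 390.25 kcal.
At 4 kcal/g: 390.25 ÷ 4 = 97.5625 g.

98 g/day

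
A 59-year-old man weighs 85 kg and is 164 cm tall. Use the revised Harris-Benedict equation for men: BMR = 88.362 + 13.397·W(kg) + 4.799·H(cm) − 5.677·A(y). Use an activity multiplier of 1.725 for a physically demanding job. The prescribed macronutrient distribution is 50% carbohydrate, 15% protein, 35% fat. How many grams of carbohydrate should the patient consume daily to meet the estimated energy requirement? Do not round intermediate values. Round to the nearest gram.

362 g/day

Harris-Benedict: BMR = 88.362 + 13.397(85) + 4.799(164) − 5.677(59) = 1679.2 kcal/day.
TEE = 1679.2 × 1.725 = 2896.62 kcal/day.
Carbohydrate energy = 50% × 2896.62 = 1448.31 kcal.
Carbohydrate = 1448.31 ÷ 4 kcal/g = 362.0775 g.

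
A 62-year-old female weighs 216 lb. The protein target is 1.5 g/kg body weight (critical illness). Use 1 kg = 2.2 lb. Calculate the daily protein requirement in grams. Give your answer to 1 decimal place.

Weight in kg = 216 ÷ 2.2 = 98.1818 kg.
Protein = 1.5 g/kg × 98.1818 kg = 147.2727 g/day.

147.3 g/day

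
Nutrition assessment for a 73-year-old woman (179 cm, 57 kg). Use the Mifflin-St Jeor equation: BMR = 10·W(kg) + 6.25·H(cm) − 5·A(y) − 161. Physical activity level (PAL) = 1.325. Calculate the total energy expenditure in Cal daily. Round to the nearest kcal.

1541 Cal daily

Mifflin-St Jeor (female): BMR = 10(57) + 6.25(179) − 5(73) − 161 = 570 + 1118.75 − 365 − 161 = 1162.75 kcal/day.
TEE = BMR × activity factor = 1162.75 × 1.325 = 1540.6438 kcal/day.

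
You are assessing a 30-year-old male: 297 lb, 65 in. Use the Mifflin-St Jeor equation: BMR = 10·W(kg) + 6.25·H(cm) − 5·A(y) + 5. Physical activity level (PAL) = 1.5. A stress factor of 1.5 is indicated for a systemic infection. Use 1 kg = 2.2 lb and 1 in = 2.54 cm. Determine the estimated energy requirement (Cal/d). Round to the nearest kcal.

Convert to metric: weight = 297 ÷ 2.2 = 135 kg; height = 65 × 2.54 = 165.1 cm.
Mifflin-St Jeor (male): BMR = 10(135) + 6.25(165.1) − 5(30) + 5 = 1350 + 1031.875 − 150 + 5 = 2236.875 kcal/day.
TEE = BMR × activity factor = 2236.875 × 1.5 = 3355.3125 kcal/day.
Apply stress factor: 3355.3125 × 1.5 = 5032.9688 kcal/day.

5033 Cal/d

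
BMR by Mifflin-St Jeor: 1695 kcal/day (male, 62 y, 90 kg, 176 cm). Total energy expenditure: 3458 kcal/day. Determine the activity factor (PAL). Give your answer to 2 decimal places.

2.04

Activity factor = TEE ÷ BMR = 3458 ÷ 1695 = 2.04.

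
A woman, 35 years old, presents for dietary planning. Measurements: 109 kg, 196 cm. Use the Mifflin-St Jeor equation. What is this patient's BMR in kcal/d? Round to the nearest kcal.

Mifflin-St Jeor (female): BMR = 10(109) + 6.25(196) − 5(35) − 161 = 1090 + 1225 − 175 − 161 = 1979 kcal/day.

1979 kcal/d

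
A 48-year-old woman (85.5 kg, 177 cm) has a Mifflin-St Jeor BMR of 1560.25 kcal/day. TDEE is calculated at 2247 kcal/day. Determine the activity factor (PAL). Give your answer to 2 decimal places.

Activity factor = TEE ÷ BMR = 2247 ÷ 1560.25 = 1.44.

1.44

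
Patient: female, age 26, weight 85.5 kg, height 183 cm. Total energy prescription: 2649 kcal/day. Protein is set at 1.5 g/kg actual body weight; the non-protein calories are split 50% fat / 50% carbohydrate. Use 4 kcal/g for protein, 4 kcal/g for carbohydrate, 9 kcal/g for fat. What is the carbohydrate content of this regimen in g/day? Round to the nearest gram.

Protein = 1.5 × 85.5 = 128.25 g → 128.25 × 4 = 513 kcal.
Non-protein calories = 2649 − 513 = 2136 kcal.
Fat: 50% × 2136 = 1068 kcal; carbohydrate: 1068 kcal.
Carbohydrate: 1068 kcal ÷ 4 kcal/g = 267 g.

267 g/day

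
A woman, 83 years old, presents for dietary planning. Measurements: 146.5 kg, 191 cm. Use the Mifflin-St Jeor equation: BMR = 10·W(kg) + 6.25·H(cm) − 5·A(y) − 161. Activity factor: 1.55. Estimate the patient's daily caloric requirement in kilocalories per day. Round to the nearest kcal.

Mifflin-St Jeor (female): BMR = 10(146.5) + 6.25(191) − 5(83) − 161 = 1465 + 1193.75 − 415 − 161 = 2082.75 kcal/day.
TEE = BMR × activity factor = 2082.75 × 1.55 = 3228.2625 kcal/day.

3228 kilocalories per day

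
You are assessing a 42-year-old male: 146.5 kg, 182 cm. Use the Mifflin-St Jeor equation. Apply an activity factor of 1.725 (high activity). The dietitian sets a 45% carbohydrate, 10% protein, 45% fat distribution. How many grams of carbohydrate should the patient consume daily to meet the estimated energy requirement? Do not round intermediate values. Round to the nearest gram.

Mifflin-St Jeor (male): BMR = 10(146.5) + 6.25(182) − 5(42) + 5 = 1465 + 1137.5 − 210 + 5 = 2397.5 kcal/day.
TEE = 2397.5 × 1.725 = 4135.6875 kcal/day.
Carbohydrate energy = 45% × 4135.6875 = 1861.0594 kcal.
Carbohydrate = 1861.0594 ÷ 4 kcal/g = 465.2648 g.

465 g/day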